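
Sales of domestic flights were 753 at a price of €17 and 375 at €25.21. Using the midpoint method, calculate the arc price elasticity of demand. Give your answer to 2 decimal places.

-1.72

ΔQ = 375 − 753 = -378; ΔP = 25.21 − 17 = 8.21.
Midpoints: P̄ = 21.11, Q̄ = 564.0.
ε = (ΔQ/ΔP)(P̄/Q̄) = (-378/8.21)(21.11/564.0).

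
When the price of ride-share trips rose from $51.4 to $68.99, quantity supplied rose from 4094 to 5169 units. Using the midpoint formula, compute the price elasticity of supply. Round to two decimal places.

0.79

ΔQ = 5169 − 4094 = 1075; ΔP = 68.99 − 51.4 = 17.59.
Midpoints: P̄ = 60.19, Q̄ = 4631.5.
ε_s = (ΔQ/ΔP)(P̄/Q̄) = (1075/17.59)(60.19/4631.5).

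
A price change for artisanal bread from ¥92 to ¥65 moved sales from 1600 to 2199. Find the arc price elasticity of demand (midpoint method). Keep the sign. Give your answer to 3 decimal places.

-0.917

ΔQ = 2199 − 1600 = 599; ΔP = 65 − 92 = -27.
Midpoints: P̄ = 78.50, Q̄ = 1899.5.
ε = (ΔQ/ΔP)(P̄/Q̄) = (599/-27)(78.50/1899.5).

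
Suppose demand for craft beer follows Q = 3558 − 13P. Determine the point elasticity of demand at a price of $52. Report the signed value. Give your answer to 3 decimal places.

-0.235

At P = 52, Q = 2882.
dQ/dP = −13.
ε = (dQ/dP)(P/Q) = (-13)(52/2882).
|ε| < 1, so demand is inelastic at this price.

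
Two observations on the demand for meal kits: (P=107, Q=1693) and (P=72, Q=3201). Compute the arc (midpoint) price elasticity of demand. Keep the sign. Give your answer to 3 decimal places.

-1.576

ΔQ = 3201 − 1693 = 1508; ΔP = 72 − 107 = -35.
Midpoints: P̄ = 89.50, Q̄ = 2447.0.
ε = (ΔQ/ΔP)(P̄/Q̄) = (1508/-35)(89.50/2447.0).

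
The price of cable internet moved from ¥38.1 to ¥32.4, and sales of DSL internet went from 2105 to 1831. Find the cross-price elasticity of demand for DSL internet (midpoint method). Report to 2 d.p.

0.86

ΔQ_x = 1831 − 2105 = -274; ΔP_y = 32.4 − 38.1 = -5.7.
Midpoints: P̄_y = 35.25, Q̄_x = 1968.0.
ε_xy = (ΔQ_x/ΔP_y)(P̄_y/Q̄_x) = (-274/-5.7)(35.25/1968.0).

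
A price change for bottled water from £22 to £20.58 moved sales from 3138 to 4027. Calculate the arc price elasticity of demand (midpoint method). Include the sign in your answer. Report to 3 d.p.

ΔQ = 4027 − 3138 = 889; ΔP = 20.58 − 22 = -1.42.
Midpoints: P̄ = 21.29, Q̄ = 3582.5.
ε = (ΔQ/ΔP)(P̄/Q̄) = (889/-1.42)(21.29/3582.5).

-3.721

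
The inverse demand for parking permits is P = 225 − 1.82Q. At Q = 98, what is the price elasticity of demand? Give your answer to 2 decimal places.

-0.26

At Q = 98, P = 225 − 1.82(98) = 46.64.
dP/dQ = −1.82, so dQ/dP = 1/(−1.82) = -0.549.
ε = (dQ/dP)(P/Q) = (-0.549)(46.64/98).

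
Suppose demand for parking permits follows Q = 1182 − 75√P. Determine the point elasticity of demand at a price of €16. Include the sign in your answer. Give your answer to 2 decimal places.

-0.17

At P = 16, Q = 882.
dQ/dP = −75/(2√P) = -9.375.
ε = (dQ/dP)(P/Q) = (-9.375)(16/882).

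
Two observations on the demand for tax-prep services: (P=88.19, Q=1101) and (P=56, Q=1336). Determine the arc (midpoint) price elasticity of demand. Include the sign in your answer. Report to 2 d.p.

ΔQ = 1336 − 1101 = 235; ΔP = 56 − 88.19 = -32.19.
Midpoints: P̄ = 72.09, Q̄ = 1218.5.
ε = (ΔQ/ΔP)(P̄/Q̄) = (235/-32.19)(72.09/1218.5).

-0.43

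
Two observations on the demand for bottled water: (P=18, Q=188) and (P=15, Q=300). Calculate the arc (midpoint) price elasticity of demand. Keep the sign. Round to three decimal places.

ΔQ = 300 − 188 = 112; ΔP = 15 − 18 = -3.
Midpoints: P̄ = 16.50, Q̄ = 244.0.
ε = (ΔQ/ΔP)(P̄/Q̄) = (112/-3)(16.50/244.0).

-2.525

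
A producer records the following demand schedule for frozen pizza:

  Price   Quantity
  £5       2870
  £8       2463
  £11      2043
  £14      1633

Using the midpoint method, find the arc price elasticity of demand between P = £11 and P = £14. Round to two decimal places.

At P = 11, Q = 2043; at P = 14, Q = 1633.
ΔQ = -410, ΔP = 3. Midpoints: P̄ = 12.50, Q̄ = 1838.0.
ε = (ΔQ/ΔP)(P̄/Q̄) = (-410/3)(12.50/1838.0).

-0.93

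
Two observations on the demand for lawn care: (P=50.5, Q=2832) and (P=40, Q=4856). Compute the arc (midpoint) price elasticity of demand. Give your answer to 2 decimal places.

ΔQ = 4856 − 2832 = 2024; ΔP = 40 − 50.5 = -10.5.
Midpoints: P̄ = 45.25, Q̄ = 3844.0.
ε = (ΔQ/ΔP)(P̄/Q̄) = (2024/-10.5)(45.25/3844.0).

-2.27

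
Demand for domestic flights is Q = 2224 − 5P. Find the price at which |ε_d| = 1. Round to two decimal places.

222.40

For linear demand Q = a − bP, ε = −bP/(a − bP). |ε| = 1 when bP = a − bP, i.e. P = a/(2b).
P = 2224/(2·5) = 2224/10 = 222.4000.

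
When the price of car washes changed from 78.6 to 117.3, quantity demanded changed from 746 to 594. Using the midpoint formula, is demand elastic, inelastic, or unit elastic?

inelastic

Arc ε ≈ -0.574.
|ε| = 0.57 < 1.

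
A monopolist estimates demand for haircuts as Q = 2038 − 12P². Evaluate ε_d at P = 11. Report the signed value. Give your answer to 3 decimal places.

-4.956

At P = 11, Q = 586.
dQ/dP = −24P = -264.
ε = (dQ/dP)(P/Q) = (-264)(11/586).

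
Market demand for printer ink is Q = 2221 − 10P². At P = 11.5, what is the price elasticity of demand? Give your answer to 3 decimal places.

At P = 11.5, Q = 898.500.
dQ/dP = −20P = -230.
ε = (dQ/dP)(P/Q) = (-230)(11.5/898.500).

-2.944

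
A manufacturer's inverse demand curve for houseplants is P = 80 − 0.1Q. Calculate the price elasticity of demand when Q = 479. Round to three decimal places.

-0.670

At Q = 479, P = 80 − 0.1(479) = 32.10.
dP/dQ = −0.1, so dQ/dP = 1/(−0.1) = -10.000.
ε = (dQ/dP)(P/Q) = (-10.000)(32.10/479).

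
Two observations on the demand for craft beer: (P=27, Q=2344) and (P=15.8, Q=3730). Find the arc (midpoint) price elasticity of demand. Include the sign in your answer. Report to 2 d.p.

ΔQ = 3730 − 2344 = 1386; ΔP = 15.8 − 27 = -11.2.
Midpoints: P̄ = 21.40, Q̄ = 3037.0.
ε = (ΔQ/ΔP)(P̄/Q̄) = (1386/-11.2)(21.40/3037.0).

-0.87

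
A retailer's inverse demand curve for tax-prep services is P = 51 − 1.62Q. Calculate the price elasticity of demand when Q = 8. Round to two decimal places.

At Q = 8, P = 51 − 1.62(8) = 38.04.
dP/dQ = −1.62, so dQ/dP = 1/(−1.62) = -0.617.
ε = (dQ/dP)(P/Q) = (-0.617)(38.04/8).

-2.94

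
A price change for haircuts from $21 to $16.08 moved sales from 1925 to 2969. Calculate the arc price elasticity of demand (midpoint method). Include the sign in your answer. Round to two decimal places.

-1.61

ΔQ = 2969 − 1925 = 1044; ΔP = 16.08 − 21 = -4.92.
Midpoints: P̄ = 18.54, Q̄ = 2447.0.
ε = (ΔQ/ΔP)(P̄/Q̄) = (1044/-4.92)(18.54/2447.0).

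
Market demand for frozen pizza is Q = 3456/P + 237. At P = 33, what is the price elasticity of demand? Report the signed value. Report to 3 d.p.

-0.306

At P = 33, Q = 341.727.
dQ/dP = −3456/P² = -3.174.
ε = (dQ/dP)(P/Q) = (-3.174)(33/341.727).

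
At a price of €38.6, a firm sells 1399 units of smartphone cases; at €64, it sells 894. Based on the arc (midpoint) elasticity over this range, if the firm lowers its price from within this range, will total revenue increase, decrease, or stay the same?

Arc ε = (-505/25.4)(51.30/1146.5) ≈ -0.890.
|ε| = 0.89 < 1, so demand is inelastic. A price cut therefore reduces total revenue.

decrease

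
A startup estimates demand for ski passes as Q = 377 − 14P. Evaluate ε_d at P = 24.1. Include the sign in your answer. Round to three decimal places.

At P = 24.1, Q = 39.600.
dQ/dP = −14.
ε = (dQ/dP)(P/Q) = (-14)(24.1/39.600).
|ε| > 1, so demand is elastic at this price.

-8.520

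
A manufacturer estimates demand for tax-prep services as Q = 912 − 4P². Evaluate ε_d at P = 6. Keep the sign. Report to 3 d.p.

At P = 6, Q = 768.
dQ/dP = −8P = -48.
ε = (dQ/dP)(P/Q) = (-48)(6/768).

-0.375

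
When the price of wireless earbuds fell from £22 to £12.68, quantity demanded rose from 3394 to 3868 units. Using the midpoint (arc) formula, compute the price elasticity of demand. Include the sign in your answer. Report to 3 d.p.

-0.243

ΔQ = 3868 − 3394 = 474; ΔP = 12.68 − 22 = -9.32.
Midpoints: P̄ = 17.34, Q̄ = 3631.0.
ε = (ΔQ/ΔP)(P̄/Q̄) = (474/-9.32)(17.34/3631.0).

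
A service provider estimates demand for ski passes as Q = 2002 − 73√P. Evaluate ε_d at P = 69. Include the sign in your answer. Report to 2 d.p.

At P = 69, Q = 1395.616.
dQ/dP = −73/(2√P) = -4.394.
ε = (dQ/dP)(P/Q) = (-4.394)(69/1395.616).

-0.22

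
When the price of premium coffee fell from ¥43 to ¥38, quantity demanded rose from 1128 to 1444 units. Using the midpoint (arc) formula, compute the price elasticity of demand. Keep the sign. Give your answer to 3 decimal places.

-1.990

ΔQ = 1444 − 1128 = 316; ΔP = 38 − 43 = -5.
Midpoints: P̄ = 40.50, Q̄ = 1286.0.
ε = (ΔQ/ΔP)(P̄/Q̄) = (316/-5)(40.50/1286.0).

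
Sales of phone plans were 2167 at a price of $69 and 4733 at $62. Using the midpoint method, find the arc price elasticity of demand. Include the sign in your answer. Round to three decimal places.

-6.960

ΔQ = 4733 − 2167 = 2566; ΔP = 62 − 69 = -7.
Midpoints: P̄ = 65.50, Q̄ = 3450.0.
ε = (ΔQ/ΔP)(P̄/Q̄) = (2566/-7)(65.50/3450.0).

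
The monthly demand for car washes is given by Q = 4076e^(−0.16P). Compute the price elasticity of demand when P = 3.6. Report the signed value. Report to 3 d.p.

-0.576

At P = 3.6, Q = 2291.293.
dQ/dP = −0.16·4076e^(−0.16P) = −0.16Q = -366.607.
ε = (dQ/dP)(P/Q) = (-366.607)(3.6/2291.293).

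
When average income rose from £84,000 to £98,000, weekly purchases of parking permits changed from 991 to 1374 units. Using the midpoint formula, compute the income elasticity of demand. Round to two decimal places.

2.11

ΔQ = 383, ΔI = 14000. Midpoints: Ī = 91,000, Q̄ = 1182.5.
ε_I = (ΔQ/ΔI)(Ī/Q̄) = (383/14000)(91000/1182.5).
ε_I > 0, so the good is normal.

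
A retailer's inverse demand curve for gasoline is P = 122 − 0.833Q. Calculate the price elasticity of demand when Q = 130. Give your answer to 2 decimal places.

At Q = 130, P = 122 − 0.833(130) = 13.71.
dP/dQ = −0.833, so dQ/dP = 1/(−0.833) = -1.200.
ε = (dQ/dP)(P/Q) = (-1.200)(13.71/130).

-0.13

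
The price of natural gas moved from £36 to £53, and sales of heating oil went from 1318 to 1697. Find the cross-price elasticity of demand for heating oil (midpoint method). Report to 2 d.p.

0.66

ΔQ_x = 1697 − 1318 = 379; ΔP_y = 53 − 36 = 17.
Midpoints: P̄_y = 44.50, Q̄_x = 1507.5.
ε_xy = (ΔQ_x/ΔP_y)(P̄_y/Q̄_x) = (379/17)(44.50/1507.5).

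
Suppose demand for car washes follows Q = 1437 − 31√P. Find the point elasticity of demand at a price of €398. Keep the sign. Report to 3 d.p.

At P = 398, Q = 818.552.
dQ/dP = −31/(2√P) = -0.777.
ε = (dQ/dP)(P/Q) = (-0.777)(398/818.552).
|ε| < 1, so demand is inelastic at this price.

-0.378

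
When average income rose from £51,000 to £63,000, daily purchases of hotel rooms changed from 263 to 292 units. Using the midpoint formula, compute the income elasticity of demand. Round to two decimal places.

ΔQ = 29, ΔI = 12000. Midpoints: Ī = 57,000, Q̄ = 277.5.
ε_I = (ΔQ/ΔI)(Ī/Q̄) = (29/12000)(57000/277.5).
ε_I > 0, so the good is normal.

0.50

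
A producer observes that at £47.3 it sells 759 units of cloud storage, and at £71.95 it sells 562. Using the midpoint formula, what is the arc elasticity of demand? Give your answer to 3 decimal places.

ΔQ = 562 − 759 = -197; ΔP = 71.95 − 47.3 = 24.65.
Midpoints: P̄ = 59.62, Q̄ = 660.5.
ε = (ΔQ/ΔP)(P̄/Q̄) = (-197/24.65)(59.62/660.5).

-0.721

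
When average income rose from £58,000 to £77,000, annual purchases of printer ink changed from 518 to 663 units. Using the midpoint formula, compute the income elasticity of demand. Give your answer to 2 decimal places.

ΔQ = 145, ΔI = 19000. Midpoints: Ī = 67,500, Q̄ = 590.5.
ε_I = (ΔQ/ΔI)(Ī/Q̄) = (145/19000)(67500/590.5).
ε_I > 0, so the good is normal.

0.87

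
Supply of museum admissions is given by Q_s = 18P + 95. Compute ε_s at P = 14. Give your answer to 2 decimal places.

0.73

At P = 14, Q_s = 347.
dQ_s/dP = 18.
ε_s = (dQ_s/dP)(P/Q_s) = (18)(14/347).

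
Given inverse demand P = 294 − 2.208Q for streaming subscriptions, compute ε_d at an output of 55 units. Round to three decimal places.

At Q = 55, P = 294 − 2.208(55) = 172.56.
dP/dQ = −2.208, so dQ/dP = 1/(−2.208) = -0.453.
ε = (dQ/dP)(P/Q) = (-0.453)(172.56/55).

-1.421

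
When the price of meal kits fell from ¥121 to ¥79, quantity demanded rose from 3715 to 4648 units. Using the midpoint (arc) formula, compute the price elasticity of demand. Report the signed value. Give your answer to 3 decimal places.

ΔQ = 4648 − 3715 = 933; ΔP = 79 − 121 = -42.
Midpoints: P̄ = 100.00, Q̄ = 4181.5.
ε = (ΔQ/ΔP)(P̄/Q̄) = (933/-42)(100.00/4181.5).

-0.531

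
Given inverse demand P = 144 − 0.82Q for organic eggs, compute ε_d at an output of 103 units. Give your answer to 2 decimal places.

At Q = 103, P = 144 − 0.82(103) = 59.54.
dP/dQ = −0.82, so dQ/dP = 1/(−0.82) = -1.220.
ε = (dQ/dP)(P/Q) = (-1.220)(59.54/103).

-0.70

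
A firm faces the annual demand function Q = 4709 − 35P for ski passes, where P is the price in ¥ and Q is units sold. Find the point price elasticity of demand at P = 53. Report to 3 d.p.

-0.650

At P = 53, Q = 2854.
dQ/dP = −35.
ε = (dQ/dP)(P/Q) = (-35)(53/2854).
|ε| < 1, so demand is inelastic at this price.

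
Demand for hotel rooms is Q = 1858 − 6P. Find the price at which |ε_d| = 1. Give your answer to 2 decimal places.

154.83

For linear demand Q = a − bP, ε = −bP/(a − bP). |ε| = 1 when bP = a − bP, i.e. P = a/(2b).
P = 1858/(2·6) = 1858/12 = 154.8333.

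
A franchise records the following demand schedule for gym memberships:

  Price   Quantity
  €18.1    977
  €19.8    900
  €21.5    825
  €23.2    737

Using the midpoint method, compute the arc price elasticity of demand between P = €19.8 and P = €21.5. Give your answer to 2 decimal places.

-1.06

At P = 19.8, Q = 900; at P = 21.5, Q = 825.
ΔQ = -75, ΔP = 1.7. Midpoints: P̄ = 20.65, Q̄ = 862.5.
ε = (ΔQ/ΔP)(P̄/Q̄) = (-75/1.7)(20.65/862.5).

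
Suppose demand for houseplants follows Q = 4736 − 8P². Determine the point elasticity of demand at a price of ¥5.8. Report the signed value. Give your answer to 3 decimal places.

At P = 5.8, Q = 4466.880.
dQ/dP = −16P = -92.800.
ε = (dQ/dP)(P/Q) = (-92.800)(5.8/4466.880).
|ε| < 1, so demand is inelastic at this price.

-0.120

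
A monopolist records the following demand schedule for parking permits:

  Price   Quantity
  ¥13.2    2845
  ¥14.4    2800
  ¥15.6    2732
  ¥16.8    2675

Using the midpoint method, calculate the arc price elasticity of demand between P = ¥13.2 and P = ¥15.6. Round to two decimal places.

At P = 13.2, Q = 2845; at P = 15.6, Q = 2732.
ΔQ = -113, ΔP = 2.4. Midpoints: P̄ = 14.40, Q̄ = 2788.5.
ε = (ΔQ/ΔP)(P̄/Q̄) = (-113/2.4)(14.40/2788.5).

-0.24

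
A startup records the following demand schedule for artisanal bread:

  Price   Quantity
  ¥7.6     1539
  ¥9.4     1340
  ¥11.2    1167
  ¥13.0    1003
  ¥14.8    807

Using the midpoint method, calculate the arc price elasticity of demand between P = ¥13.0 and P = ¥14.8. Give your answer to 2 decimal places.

At P = 13.0, Q = 1003; at P = 14.8, Q = 807.
ΔQ = -196, ΔP = 1.8. Midpoints: P̄ = 13.90, Q̄ = 905.0.
ε = (ΔQ/ΔP)(P̄/Q̄) = (-196/1.8)(13.90/905.0).

-1.67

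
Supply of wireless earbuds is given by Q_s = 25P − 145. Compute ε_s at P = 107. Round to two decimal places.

At P = 107, Q_s = 2530.
dQ_s/dP = 25.
ε_s = (dQ_s/dP)(P/Q_s) = (25)(107/2530).

1.06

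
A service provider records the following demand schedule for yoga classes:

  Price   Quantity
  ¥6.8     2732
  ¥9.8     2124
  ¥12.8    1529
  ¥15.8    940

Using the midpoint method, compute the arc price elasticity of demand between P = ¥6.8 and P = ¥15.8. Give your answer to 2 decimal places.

At P = 6.8, Q = 2732; at P = 15.8, Q = 940.
ΔQ = -1792, ΔP = 9.0. Midpoints: P̄ = 11.30, Q̄ = 1836.0.
ε = (ΔQ/ΔP)(P̄/Q̄) = (-1792/9.0)(11.30/1836.0).

-1.23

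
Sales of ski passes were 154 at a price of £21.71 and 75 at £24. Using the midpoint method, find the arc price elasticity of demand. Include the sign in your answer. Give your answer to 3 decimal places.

ΔQ = 75 − 154 = -79; ΔP = 24 − 21.71 = 2.29.
Midpoints: P̄ = 22.86, Q̄ = 114.5.
ε = (ΔQ/ΔP)(P̄/Q̄) = (-79/2.29)(22.86/114.5).

-6.886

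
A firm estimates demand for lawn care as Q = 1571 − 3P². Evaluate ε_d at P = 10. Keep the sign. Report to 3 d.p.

-0.472

At P = 10, Q = 1271.
dQ/dP = −6P = -60.
ε = (dQ/dP)(P/Q) = (-60)(10/1271).
|ε| < 1, so demand is inelastic at this price.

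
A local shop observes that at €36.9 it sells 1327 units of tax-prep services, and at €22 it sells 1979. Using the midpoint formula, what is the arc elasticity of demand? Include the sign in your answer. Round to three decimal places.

ΔQ = 1979 − 1327 = 652; ΔP = 22 − 36.9 = -14.9.
Midpoints: P̄ = 29.45, Q̄ = 1653.0.
ε = (ΔQ/ΔP)(P̄/Q̄) = (652/-14.9)(29.45/1653.0).

-0.780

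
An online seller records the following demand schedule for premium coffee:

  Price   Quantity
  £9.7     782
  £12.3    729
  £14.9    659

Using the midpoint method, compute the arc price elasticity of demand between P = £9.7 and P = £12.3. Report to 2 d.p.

-0.30

At P = 9.7, Q = 782; at P = 12.3, Q = 729.
ΔQ = -53, ΔP = 2.6. Midpoints: P̄ = 11.00, Q̄ = 755.5.
ε = (ΔQ/ΔP)(P̄/Q̄) = (-53/2.6)(11.00/755.5).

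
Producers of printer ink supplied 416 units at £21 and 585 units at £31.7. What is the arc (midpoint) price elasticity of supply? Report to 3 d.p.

ΔQ = 585 − 416 = 169; ΔP = 31.7 − 21 = 10.7.
Midpoints: P̄ = 26.35, Q̄ = 500.5.
ε_s = (ΔQ/ΔP)(P̄/Q̄) = (169/10.7)(26.35/500.5).

0.832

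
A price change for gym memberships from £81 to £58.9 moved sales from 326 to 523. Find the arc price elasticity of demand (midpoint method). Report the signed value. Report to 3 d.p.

-1.469

ΔQ = 523 − 326 = 197; ΔP = 58.9 − 81 = -22.1.
Midpoints: P̄ = 69.95, Q̄ = 424.5.
ε = (ΔQ/ΔP)(P̄/Q̄) = (197/-22.1)(69.95/424.5).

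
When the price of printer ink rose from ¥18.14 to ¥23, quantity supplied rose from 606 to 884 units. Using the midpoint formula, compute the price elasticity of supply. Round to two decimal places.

ΔQ = 884 − 606 = 278; ΔP = 23 − 18.14 = 4.86.
Midpoints: P̄ = 20.57, Q̄ = 745.0.
ε_s = (ΔQ/ΔP)(P̄/Q̄) = (278/4.86)(20.57/745.0).

1.58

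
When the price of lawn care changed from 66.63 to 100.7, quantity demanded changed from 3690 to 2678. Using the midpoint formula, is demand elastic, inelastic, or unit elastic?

inelastic

Arc ε ≈ -0.781.
|ε| = 0.78 < 1.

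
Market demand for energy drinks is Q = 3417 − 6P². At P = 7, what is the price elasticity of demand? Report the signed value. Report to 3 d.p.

-0.188

At P = 7, Q = 3123.
dQ/dP = −12P = -84.
ε = (dQ/dP)(P/Q) = (-84)(7/3123).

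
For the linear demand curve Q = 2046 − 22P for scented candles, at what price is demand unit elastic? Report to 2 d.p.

46.50

For linear demand Q = a − bP, ε = −bP/(a − bP). |ε| = 1 when bP = a − bP, i.e. P = a/(2b).
P = 2046/(2·22) = 2046/44 = 46.5000.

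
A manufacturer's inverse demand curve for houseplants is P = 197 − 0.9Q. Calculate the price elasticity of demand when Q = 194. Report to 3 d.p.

-0.128

At Q = 194, P = 197 − 0.9(194) = 22.40.
dP/dQ = −0.9, so dQ/dP = 1/(−0.9) = -1.111.
ε = (dQ/dP)(P/Q) = (-1.111)(22.40/194).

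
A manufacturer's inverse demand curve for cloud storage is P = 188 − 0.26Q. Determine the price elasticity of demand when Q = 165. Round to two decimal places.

-3.38

At Q = 165, P = 188 − 0.26(165) = 145.10.
dP/dQ = −0.26, so dQ/dP = 1/(−0.26) = -3.846.
ε = (dQ/dP)(P/Q) = (-3.846)(145.10/165).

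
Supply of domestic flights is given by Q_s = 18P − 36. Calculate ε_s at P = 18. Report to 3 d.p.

1.125

At P = 18, Q_s = 288.
dQ_s/dP = 18.
ε_s = (dQ_s/dP)(P/Q_s) = (18)(18/288).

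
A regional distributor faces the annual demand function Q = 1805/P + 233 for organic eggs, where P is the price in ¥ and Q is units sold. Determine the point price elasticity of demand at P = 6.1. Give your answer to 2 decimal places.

-0.56

At P = 6.1, Q = 528.902.
dQ/dP = −1805/P² = -48.508.
ε = (dQ/dP)(P/Q) = (-48.508)(6.1/528.902).
|ε| < 1, so demand is inelastic at this price.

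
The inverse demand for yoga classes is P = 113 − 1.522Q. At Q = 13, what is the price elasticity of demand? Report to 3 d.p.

At Q = 13, P = 113 − 1.522(13) = 93.21.
dP/dQ = −1.522, so dQ/dP = 1/(−1.522) = -0.657.
ε = (dQ/dP)(P/Q) = (-0.657)(93.21/13).

-4.711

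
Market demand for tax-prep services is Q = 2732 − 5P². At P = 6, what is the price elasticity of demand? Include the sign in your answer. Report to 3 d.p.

At P = 6, Q = 2552.
dQ/dP = −10P = -60.
ε = (dQ/dP)(P/Q) = (-60)(6/2552).
|ε| < 1, so demand is inelastic at this price.

-0.141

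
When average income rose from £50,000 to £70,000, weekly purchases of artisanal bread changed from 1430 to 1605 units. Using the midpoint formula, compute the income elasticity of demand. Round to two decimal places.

ΔQ = 175, ΔI = 20000. Midpoints: Ī = 60,000, Q̄ = 1517.5.
ε_I = (ΔQ/ΔI)(Ī/Q̄) = (175/20000)(60000/1517.5).

0.35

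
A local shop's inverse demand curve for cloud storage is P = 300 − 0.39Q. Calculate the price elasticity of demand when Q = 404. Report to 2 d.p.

At Q = 404, P = 300 − 0.39(404) = 142.44.
dP/dQ = −0.39, so dQ/dP = 1/(−0.39) = -2.564.
ε = (dQ/dP)(P/Q) = (-2.564)(142.44/404).

-0.90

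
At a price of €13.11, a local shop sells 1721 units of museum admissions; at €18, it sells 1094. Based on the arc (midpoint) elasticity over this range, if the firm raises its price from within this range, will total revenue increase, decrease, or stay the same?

Arc ε = (-627/4.89)(15.55/1407.5) ≈ -1.417.
|ε| = 1.42 > 1, so demand is elastic. A price rise therefore reduces total revenue.

decrease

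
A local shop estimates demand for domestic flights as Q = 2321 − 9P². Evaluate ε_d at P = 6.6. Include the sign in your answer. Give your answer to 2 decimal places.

At P = 6.6, Q = 1928.960.
dQ/dP = −18P = -118.800.
ε = (dQ/dP)(P/Q) = (-118.800)(6.6/1928.960).

-0.41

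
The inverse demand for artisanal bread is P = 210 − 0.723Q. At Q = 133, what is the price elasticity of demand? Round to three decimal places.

At Q = 133, P = 210 − 0.723(133) = 113.84.
dP/dQ = −0.723, so dQ/dP = 1/(−0.723) = -1.383.
ε = (dQ/dP)(P/Q) = (-1.383)(113.84/133).

-1.184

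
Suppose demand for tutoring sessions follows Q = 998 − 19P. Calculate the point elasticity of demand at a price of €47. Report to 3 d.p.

At P = 47, Q = 105.
dQ/dP = −19.
ε = (dQ/dP)(P/Q) = (-19)(47/105).
|ε| > 1, so demand is elastic at this price.

-8.505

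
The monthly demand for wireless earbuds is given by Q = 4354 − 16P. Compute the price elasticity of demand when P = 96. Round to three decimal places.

At P = 96, Q = 2818.
dQ/dP = −16.
ε = (dQ/dP)(P/Q) = (-16)(96/2818).

-0.545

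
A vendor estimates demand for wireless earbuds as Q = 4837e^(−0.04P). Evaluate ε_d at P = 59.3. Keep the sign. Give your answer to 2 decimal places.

At P = 59.3, Q = 451.263.
dQ/dP = −0.04·4837e^(−0.04P) = −0.04Q = -18.051.
ε = (dQ/dP)(P/Q) = (-18.051)(59.3/451.263).

-2.37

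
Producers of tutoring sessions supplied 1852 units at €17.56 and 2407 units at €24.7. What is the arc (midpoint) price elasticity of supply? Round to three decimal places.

ΔQ = 2407 − 1852 = 555; ΔP = 24.7 − 17.56 = 7.14.
Midpoints: P̄ = 21.13, Q̄ = 2129.5.
ε_s = (ΔQ/ΔP)(P̄/Q̄) = (555/7.14)(21.13/2129.5).

0.771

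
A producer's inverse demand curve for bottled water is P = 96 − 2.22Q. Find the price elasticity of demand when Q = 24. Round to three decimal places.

-0.802

At Q = 24, P = 96 − 2.22(24) = 42.72.
dP/dQ = −2.22, so dQ/dP = 1/(−2.22) = -0.450.
ε = (dQ/dP)(P/Q) = (-0.450)(42.72/24).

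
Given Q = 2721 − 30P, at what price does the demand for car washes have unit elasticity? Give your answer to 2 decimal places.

45.35

For linear demand Q = a − bP, ε = −bP/(a − bP). |ε| = 1 when bP = a − bP, i.e. P = a/(2b).
P = 2721/(2·30) = 2721/60 = 45.3500.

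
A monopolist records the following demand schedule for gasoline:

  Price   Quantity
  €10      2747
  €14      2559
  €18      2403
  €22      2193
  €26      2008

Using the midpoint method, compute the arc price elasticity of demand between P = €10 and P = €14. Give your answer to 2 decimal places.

At P = 10, Q = 2747; at P = 14, Q = 2559.
ΔQ = -188, ΔP = 4. Midpoints: P̄ = 12.00, Q̄ = 2653.0.
ε = (ΔQ/ΔP)(P̄/Q̄) = (-188/4)(12.00/2653.0).

-0.21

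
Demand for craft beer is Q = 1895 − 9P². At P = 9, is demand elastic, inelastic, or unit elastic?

Q = 1166, dQ/dP = -162.
ε = (dQ/dP)(P/Q) ≈ -1.250.
|ε| = 1.25 > 1.

elastic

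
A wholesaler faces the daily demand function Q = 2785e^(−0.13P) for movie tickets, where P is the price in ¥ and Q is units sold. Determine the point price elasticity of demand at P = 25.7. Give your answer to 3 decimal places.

At P = 25.7, Q = 98.593.
dQ/dP = −0.13·2785e^(−0.13P) = −0.13Q = -12.817.
ε = (dQ/dP)(P/Q) = (-12.817)(25.7/98.593).

-3.341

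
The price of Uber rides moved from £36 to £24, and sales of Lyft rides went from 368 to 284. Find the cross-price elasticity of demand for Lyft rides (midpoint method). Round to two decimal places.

ΔQ_x = 284 − 368 = -84; ΔP_y = 24 − 36 = -12.
Midpoints: P̄_y = 30.00, Q̄_x = 326.0.
ε_xy = (ΔQ_x/ΔP_y)(P̄_y/Q̄_x) = (-84/-12)(30.00/326.0).

0.64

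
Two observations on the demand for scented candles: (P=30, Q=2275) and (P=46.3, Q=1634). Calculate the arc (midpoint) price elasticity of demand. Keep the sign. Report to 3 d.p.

-0.768

ΔQ = 1634 − 2275 = -641; ΔP = 46.3 − 30 = 16.3.
Midpoints: P̄ = 38.15, Q̄ = 1954.5.
ε = (ΔQ/ΔP)(P̄/Q̄) = (-641/16.3)(38.15/1954.5).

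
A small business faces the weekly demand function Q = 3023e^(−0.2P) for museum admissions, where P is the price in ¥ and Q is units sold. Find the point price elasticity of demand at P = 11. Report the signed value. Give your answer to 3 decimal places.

At P = 11, Q = 334.958.
dQ/dP = −0.2·3023e^(−0.2P) = −0.2Q = -66.992.
ε = (dQ/dP)(P/Q) = (-66.992)(11/334.958).

-2.200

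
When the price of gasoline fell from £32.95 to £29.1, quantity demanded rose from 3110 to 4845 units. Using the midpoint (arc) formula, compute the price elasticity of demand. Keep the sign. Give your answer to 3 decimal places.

-3.515

ΔQ = 4845 − 3110 = 1735; ΔP = 29.1 − 32.95 = -3.85.
Midpoints: P̄ = 31.03, Q̄ = 3977.5.
ε = (ΔQ/ΔP)(P̄/Q̄) = (1735/-3.85)(31.03/3977.5).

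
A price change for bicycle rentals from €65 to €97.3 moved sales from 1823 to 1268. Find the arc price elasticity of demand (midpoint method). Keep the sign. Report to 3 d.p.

-0.902

ΔQ = 1268 − 1823 = -555; ΔP = 97.3 − 65 = 32.3.
Midpoints: P̄ = 81.15, Q̄ = 1545.5.
ε = (ΔQ/ΔP)(P̄/Q̄) = (-555/32.3)(81.15/1545.5).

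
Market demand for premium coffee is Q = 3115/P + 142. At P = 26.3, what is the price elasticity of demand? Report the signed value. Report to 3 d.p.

At P = 26.3, Q = 260.441.
dQ/dP = −3115/P² = -4.503.
ε = (dQ/dP)(P/Q) = (-4.503)(26.3/260.441).

-0.455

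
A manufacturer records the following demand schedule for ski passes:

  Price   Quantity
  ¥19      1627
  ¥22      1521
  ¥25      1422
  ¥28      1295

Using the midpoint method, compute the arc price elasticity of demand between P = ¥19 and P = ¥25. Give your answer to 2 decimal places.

-0.49

At P = 19, Q = 1627; at P = 25, Q = 1422.
ΔQ = -205, ΔP = 6. Midpoints: P̄ = 22.00, Q̄ = 1524.5.
ε = (ΔQ/ΔP)(P̄/Q̄) = (-205/6)(22.00/1524.5).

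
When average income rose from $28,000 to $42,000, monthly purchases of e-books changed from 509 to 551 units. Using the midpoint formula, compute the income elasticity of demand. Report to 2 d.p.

ΔQ = 42, ΔI = 14000. Midpoints: Ī = 35,000, Q̄ = 530.0.
ε_I = (ΔQ/ΔI)(Ī/Q̄) = (42/14000)(35000/530.0).
ε_I > 0, so the good is normal.

0.20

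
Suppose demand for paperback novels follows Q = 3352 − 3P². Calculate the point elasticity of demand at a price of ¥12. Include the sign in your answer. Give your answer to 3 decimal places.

At P = 12, Q = 2920.
dQ/dP = −6P = -72.
ε = (dQ/dP)(P/Q) = (-72)(12/2920).
|ε| < 1, so demand is inelastic at this price.

-0.296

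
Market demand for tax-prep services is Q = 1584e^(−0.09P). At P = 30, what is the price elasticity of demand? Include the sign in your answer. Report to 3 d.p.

-2.700

At P = 30, Q = 106.454.
dQ/dP = −0.09·1584e^(−0.09P) = −0.09Q = -9.581.
ε = (dQ/dP)(P/Q) = (-9.581)(30/106.454).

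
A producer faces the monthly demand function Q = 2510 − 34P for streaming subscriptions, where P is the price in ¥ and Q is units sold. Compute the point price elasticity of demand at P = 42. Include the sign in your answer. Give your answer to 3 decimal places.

-1.320

At P = 42, Q = 1082.
dQ/dP = −34.
ε = (dQ/dP)(P/Q) = (-34)(42/1082).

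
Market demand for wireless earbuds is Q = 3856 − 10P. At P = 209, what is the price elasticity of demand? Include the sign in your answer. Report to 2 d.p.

-1.18

At P = 209, Q = 1766.
dQ/dP = −10.
ε = (dQ/dP)(P/Q) = (-10)(209/1766).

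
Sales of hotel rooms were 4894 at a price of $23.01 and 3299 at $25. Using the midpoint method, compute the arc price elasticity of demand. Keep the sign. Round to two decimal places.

ΔQ = 3299 − 4894 = -1595; ΔP = 25 − 23.01 = 1.99.
Midpoints: P̄ = 24.01, Q̄ = 4096.5.
ε = (ΔQ/ΔP)(P̄/Q̄) = (-1595/1.99)(24.01/4096.5).

-4.70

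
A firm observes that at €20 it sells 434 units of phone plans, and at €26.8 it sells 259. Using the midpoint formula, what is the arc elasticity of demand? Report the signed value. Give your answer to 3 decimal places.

ΔQ = 259 − 434 = -175; ΔP = 26.8 − 20 = 6.8.
Midpoints: P̄ = 23.40, Q̄ = 346.5.
ε = (ΔQ/ΔP)(P̄/Q̄) = (-175/6.8)(23.40/346.5).

-1.738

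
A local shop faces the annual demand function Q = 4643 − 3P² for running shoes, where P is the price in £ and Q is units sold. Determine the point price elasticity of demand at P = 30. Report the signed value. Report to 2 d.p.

-2.78

At P = 30, Q = 1943.
dQ/dP = −6P = -180.
ε = (dQ/dP)(P/Q) = (-180)(30/1943).
|ε| > 1, so demand is elastic at this price.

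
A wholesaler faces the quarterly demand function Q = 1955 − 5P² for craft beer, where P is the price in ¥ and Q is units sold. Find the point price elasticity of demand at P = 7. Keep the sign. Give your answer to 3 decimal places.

-0.287

At P = 7, Q = 1710.
dQ/dP = −10P = -70.
ε = (dQ/dP)(P/Q) = (-70)(7/1710).
|ε| < 1, so demand is inelastic at this price.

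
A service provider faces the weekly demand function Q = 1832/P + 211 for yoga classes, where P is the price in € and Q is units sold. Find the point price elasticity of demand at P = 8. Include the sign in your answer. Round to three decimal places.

-0.520

At P = 8, Q = 440.
dQ/dP = −1832/P² = -28.625.
ε = (dQ/dP)(P/Q) = (-28.625)(8/440).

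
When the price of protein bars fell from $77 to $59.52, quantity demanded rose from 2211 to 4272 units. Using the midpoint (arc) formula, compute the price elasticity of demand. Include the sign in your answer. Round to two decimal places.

-2.48

ΔQ = 4272 − 2211 = 2061; ΔP = 59.52 − 77 = -17.48.
Midpoints: P̄ = 68.26, Q̄ = 3241.5.
ε = (ΔQ/ΔP)(P̄/Q̄) = (2061/-17.48)(68.26/3241.5).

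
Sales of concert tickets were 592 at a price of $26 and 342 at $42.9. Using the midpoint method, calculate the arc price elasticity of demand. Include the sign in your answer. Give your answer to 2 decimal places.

-1.09

ΔQ = 342 − 592 = -250; ΔP = 42.9 − 26 = 16.9.
Midpoints: P̄ = 34.45, Q̄ = 467.0.
ε = (ΔQ/ΔP)(P̄/Q̄) = (-250/16.9)(34.45/467.0).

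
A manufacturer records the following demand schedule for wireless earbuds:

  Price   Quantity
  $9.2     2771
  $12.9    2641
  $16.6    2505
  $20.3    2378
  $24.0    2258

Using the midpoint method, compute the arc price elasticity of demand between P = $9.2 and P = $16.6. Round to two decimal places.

At P = 9.2, Q = 2771; at P = 16.6, Q = 2505.
ΔQ = -266, ΔP = 7.4. Midpoints: P̄ = 12.90, Q̄ = 2638.0.
ε = (ΔQ/ΔP)(P̄/Q̄) = (-266/7.4)(12.90/2638.0).

-0.18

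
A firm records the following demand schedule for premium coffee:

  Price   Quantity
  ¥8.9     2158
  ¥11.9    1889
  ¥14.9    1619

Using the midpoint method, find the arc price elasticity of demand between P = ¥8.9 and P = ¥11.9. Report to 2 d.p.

At P = 8.9, Q = 2158; at P = 11.9, Q = 1889.
ΔQ = -269, ΔP = 3.0. Midpoints: P̄ = 10.40, Q̄ = 2023.5.
ε = (ΔQ/ΔP)(P̄/Q̄) = (-269/3.0)(10.40/2023.5).

-0.46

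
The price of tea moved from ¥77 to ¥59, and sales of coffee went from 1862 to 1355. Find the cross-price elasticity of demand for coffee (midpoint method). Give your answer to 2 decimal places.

ΔQ_x = 1355 − 1862 = -507; ΔP_y = 59 − 77 = -18.
Midpoints: P̄_y = 68.00, Q̄_x = 1608.5.
ε_xy = (ΔQ_x/ΔP_y)(P̄_y/Q̄_x) = (-507/-18)(68.00/1608.5).
ε_xy > 0, so the goods are substitutes.

1.19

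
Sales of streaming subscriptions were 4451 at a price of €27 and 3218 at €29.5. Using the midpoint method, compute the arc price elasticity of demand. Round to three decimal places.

-3.634

ΔQ = 3218 − 4451 = -1233; ΔP = 29.5 − 27 = 2.5.
Midpoints: P̄ = 28.25, Q̄ = 3834.5.
ε = (ΔQ/ΔP)(P̄/Q̄) = (-1233/2.5)(28.25/3834.5).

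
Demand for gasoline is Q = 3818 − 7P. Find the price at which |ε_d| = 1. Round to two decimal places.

For linear demand Q = a − bP, ε = −bP/(a − bP). |ε| = 1 when bP = a − bP, i.e. P = a/(2b).
P = 3818/(2·7) = 3818/14 = 272.7143.

272.71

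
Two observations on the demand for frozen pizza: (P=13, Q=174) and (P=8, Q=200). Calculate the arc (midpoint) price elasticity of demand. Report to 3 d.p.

-0.292

ΔQ = 200 − 174 = 26; ΔP = 8 − 13 = -5.
Midpoints: P̄ = 10.50, Q̄ = 187.0.
ε = (ΔQ/ΔP)(P̄/Q̄) = (26/-5)(10.50/187.0).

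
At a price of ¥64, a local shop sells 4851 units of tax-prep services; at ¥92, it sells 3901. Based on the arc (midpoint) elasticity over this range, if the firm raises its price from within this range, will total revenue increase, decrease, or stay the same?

increase

Arc ε = (-950/28)(78.00/4376.0) ≈ -0.605.
|ε| = 0.60 < 1, so demand is inelastic. A price rise therefore raises total revenue.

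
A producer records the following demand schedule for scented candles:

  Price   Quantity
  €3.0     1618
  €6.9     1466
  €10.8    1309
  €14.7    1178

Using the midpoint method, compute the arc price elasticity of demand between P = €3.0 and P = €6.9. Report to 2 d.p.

-0.13

At P = 3.0, Q = 1618; at P = 6.9, Q = 1466.
ΔQ = -152, ΔP = 3.9. Midpoints: P̄ = 4.95, Q̄ = 1542.0.
ε = (ΔQ/ΔP)(P̄/Q̄) = (-152/3.9)(4.95/1542.0).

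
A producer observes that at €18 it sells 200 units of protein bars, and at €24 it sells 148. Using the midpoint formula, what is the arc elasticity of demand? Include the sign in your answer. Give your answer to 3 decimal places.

ΔQ = 148 − 200 = -52; ΔP = 24 − 18 = 6.
Midpoints: P̄ = 21.00, Q̄ = 174.0.
ε = (ΔQ/ΔP)(P̄/Q̄) = (-52/6)(21.00/174.0).

-1.046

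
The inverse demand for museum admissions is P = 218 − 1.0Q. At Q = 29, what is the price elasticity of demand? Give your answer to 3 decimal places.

-6.517

At Q = 29, P = 218 − 1.0(29) = 189.00.
dP/dQ = −1.0, so dQ/dP = 1/(−1.0) = -1.000.
ε = (dQ/dP)(P/Q) = (-1.000)(189.00/29).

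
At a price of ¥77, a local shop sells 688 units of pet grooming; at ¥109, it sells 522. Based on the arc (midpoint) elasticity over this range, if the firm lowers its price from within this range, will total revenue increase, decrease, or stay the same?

decrease

Arc ε = (-166/32)(93.00/605.0) ≈ -0.797.
|ε| = 0.80 < 1, so demand is inelastic. A price cut therefore reduces total revenue.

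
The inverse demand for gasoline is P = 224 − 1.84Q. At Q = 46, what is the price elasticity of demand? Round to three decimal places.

-1.647

At Q = 46, P = 224 − 1.84(46) = 139.36.
dP/dQ = −1.84, so dQ/dP = 1/(−1.84) = -0.543.
ε = (dQ/dP)(P/Q) = (-0.543)(139.36/46).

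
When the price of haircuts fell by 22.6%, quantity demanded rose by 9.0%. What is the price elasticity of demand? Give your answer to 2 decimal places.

ε = %ΔQ / %ΔP = (9.0)/(-22.6) = -0.398.

-0.40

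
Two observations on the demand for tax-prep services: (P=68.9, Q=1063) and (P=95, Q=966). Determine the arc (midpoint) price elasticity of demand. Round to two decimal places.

-0.30

ΔQ = 966 − 1063 = -97; ΔP = 95 − 68.9 = 26.1.
Midpoints: P̄ = 81.95, Q̄ = 1014.5.
ε = (ΔQ/ΔP)(P̄/Q̄) = (-97/26.1)(81.95/1014.5).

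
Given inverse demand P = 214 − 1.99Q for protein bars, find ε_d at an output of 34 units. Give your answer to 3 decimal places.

-2.163

At Q = 34, P = 214 − 1.99(34) = 146.34.
dP/dQ = −1.99, so dQ/dP = 1/(−1.99) = -0.503.
ε = (dQ/dP)(P/Q) = (-0.503)(146.34/34).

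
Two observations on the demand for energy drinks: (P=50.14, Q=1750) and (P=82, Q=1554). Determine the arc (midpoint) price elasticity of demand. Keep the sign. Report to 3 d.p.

-0.246

ΔQ = 1554 − 1750 = -196; ΔP = 82 − 50.14 = 31.86.
Midpoints: P̄ = 66.07, Q̄ = 1652.0.
ε = (ΔQ/ΔP)(P̄/Q̄) = (-196/31.86)(66.07/1652.0).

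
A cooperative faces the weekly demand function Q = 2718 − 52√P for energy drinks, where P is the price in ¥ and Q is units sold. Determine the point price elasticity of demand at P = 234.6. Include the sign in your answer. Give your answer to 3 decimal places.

-0.207

At P = 234.6, Q = 1921.534.
dQ/dP = −52/(2√P) = -1.697.
ε = (dQ/dP)(P/Q) = (-1.697)(234.6/1921.534).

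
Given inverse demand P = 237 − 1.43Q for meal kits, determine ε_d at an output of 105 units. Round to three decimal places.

At Q = 105, P = 237 − 1.43(105) = 86.85.
dP/dQ = −1.43, so dQ/dP = 1/(−1.43) = -0.699.
ε = (dQ/dP)(P/Q) = (-0.699)(86.85/105).

-0.578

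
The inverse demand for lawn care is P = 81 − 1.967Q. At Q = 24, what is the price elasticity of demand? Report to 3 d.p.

-0.716

At Q = 24, P = 81 − 1.967(24) = 33.79.
dP/dQ = −1.967, so dQ/dP = 1/(−1.967) = -0.508.
ε = (dQ/dP)(P/Q) = (-0.508)(33.79/24).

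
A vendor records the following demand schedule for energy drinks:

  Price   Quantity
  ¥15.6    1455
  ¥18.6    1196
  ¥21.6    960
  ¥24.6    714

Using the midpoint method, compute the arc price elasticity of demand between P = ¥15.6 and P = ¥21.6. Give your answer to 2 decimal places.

-1.27

At P = 15.6, Q = 1455; at P = 21.6, Q = 960.
ΔQ = -495, ΔP = 6.0. Midpoints: P̄ = 18.60, Q̄ = 1207.5.
ε = (ΔQ/ΔP)(P̄/Q̄) = (-495/6.0)(18.60/1207.5).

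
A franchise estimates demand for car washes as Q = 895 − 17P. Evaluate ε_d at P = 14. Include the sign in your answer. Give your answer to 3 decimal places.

At P = 14, Q = 657.
dQ/dP = −17.
ε = (dQ/dP)(P/Q) = (-17)(14/657).

-0.362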